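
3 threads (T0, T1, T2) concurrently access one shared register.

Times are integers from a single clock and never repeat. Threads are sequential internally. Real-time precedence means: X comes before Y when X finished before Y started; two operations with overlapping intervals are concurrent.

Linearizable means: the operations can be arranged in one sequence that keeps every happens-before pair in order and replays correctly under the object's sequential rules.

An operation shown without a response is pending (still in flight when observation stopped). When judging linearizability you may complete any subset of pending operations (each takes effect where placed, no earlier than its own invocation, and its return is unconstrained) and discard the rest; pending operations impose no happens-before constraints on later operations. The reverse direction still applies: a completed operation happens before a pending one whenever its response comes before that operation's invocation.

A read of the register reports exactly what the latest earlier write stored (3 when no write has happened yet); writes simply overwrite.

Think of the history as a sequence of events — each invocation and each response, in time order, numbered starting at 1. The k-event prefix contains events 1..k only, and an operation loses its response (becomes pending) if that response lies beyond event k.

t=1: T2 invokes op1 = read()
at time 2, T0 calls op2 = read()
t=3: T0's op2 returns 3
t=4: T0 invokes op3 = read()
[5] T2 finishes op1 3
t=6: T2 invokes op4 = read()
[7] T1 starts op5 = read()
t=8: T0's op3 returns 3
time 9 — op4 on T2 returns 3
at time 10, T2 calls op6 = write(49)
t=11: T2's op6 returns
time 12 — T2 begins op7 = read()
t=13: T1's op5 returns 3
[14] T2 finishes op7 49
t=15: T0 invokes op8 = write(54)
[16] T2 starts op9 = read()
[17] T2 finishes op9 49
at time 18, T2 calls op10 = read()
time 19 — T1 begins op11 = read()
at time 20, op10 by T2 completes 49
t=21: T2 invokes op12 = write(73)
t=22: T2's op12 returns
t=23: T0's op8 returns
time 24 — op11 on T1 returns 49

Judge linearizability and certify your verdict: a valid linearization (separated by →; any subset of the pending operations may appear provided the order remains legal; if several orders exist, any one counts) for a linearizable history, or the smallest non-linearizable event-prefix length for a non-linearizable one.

1. op1 read() → 3, leaving value 3
2. op2 read() → 3, leaving value 3
3. op3 read() → 3, leaving value 3
4. op4 read() → 3, leaving value 3
5. op5 read() → 3, leaving value 3
6. op6 write(49), leaving value 49
7. op7 read() → 49, leaving value 49
8. op9 read() → 49, leaving value 49
9. op10 read() → 49, leaving value 49
10. op11 read() → 49, leaving value 49
11. op8 write(54), leaving value 54
12. op12 write(73), leaving value 73

linearizable — witness: op1 → op2 → op3 → op4 → op5 → op6 → op7 → op9 → op10 → op11 → op8 → op12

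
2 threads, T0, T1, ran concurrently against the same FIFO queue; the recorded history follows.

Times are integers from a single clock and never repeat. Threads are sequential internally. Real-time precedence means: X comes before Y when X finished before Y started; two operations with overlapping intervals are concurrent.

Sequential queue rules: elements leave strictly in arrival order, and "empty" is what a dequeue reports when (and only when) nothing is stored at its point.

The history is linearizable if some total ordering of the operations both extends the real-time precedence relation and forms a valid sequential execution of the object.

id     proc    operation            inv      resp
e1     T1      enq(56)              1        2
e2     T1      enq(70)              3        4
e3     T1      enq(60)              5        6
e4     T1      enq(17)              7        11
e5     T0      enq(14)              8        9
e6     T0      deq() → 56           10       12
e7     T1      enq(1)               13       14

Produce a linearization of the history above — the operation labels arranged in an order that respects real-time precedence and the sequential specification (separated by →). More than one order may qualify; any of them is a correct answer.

e1 → e2 → e3 → e4 → e5 → e6 → e7

after step 1 (e1 enq(56)): queue <56>
after step 2 (e2 enq(70)): queue <56,70>
after step 3 (e3 enq(60)): queue <56,70,60>
after step 4 (e4 enq(17)): queue <56,70,60,17>
after step 5 (e5 enq(14)): queue <56,70,60,17,14>
after step 6 (e6 deq() → 56): queue <70,60,17,14>
after step 7 (e7 enq(1)): queue <70,60,17,14,1>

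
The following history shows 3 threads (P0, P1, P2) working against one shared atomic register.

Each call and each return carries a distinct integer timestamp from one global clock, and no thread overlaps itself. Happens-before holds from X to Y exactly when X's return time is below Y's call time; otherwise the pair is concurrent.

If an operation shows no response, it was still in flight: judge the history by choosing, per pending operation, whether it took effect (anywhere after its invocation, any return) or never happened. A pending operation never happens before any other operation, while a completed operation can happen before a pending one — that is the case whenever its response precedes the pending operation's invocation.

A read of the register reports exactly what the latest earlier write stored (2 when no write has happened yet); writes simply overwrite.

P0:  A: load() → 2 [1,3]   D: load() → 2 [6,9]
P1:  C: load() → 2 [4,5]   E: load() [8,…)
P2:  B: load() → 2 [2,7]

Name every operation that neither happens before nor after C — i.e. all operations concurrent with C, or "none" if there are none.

C spans [4,5]: anything still running between times 4 and 5 counts as concurrent
A [1,3]: before
B [2,7]: concurrent
D [6,9]: after
E [8,…): after

B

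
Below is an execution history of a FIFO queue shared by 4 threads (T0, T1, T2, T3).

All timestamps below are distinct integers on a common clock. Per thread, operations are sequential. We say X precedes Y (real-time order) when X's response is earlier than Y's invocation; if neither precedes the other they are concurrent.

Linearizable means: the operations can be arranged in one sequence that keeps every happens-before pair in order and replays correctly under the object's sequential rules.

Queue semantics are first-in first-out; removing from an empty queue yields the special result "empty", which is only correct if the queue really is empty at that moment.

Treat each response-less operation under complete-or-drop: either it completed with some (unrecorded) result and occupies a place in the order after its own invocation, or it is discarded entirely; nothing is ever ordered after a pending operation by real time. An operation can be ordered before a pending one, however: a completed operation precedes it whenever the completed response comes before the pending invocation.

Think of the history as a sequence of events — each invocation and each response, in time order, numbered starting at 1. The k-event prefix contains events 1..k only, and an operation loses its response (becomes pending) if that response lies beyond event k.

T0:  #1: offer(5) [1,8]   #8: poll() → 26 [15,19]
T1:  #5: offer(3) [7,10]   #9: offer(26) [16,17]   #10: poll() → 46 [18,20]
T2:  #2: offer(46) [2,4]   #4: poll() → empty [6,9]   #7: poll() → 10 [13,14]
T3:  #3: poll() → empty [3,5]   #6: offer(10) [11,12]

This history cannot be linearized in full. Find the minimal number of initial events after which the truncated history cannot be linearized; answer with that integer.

9

one valid order for events 1..8 is #3, #1, #2:
step 1: #3 poll() → empty — queue <>
step 2: #1 offer(5) — queue <5>
step 3: #2 offer(46) — queue <5,46>
include event 9 — #4 responding at 9 — and every candidate order breaks
completion choices over the 1 pending operation (#5) were checked; none helps
sample order #1, #2, #3, #4 (pending dropped) stalls at step 3 — #3 poll() → empty has no legal effect
sample order #1, #3, #2, #4 (pending dropped) stalls at step 2 — #3 poll() → empty has no legal effect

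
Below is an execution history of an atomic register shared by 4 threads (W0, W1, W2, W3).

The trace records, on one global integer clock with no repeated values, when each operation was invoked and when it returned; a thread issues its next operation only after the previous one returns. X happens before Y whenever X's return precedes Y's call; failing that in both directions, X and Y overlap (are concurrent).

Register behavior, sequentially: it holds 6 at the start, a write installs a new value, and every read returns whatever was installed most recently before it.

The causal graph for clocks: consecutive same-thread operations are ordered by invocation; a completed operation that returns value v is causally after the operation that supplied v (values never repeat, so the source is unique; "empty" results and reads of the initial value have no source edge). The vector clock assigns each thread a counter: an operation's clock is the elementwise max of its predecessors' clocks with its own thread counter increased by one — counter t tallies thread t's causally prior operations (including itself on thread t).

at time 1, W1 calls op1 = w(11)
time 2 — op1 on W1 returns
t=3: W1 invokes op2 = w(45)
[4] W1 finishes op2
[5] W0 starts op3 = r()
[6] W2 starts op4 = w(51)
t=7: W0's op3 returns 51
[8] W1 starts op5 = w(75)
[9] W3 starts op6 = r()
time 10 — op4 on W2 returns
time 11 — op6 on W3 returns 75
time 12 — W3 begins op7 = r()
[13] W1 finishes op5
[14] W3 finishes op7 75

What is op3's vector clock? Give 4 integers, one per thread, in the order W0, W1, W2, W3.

(1, 0, 1, 0)

no predecessors for op4 (invoked 6): W2 increments from zero → (0, 0, 1, 0)
no predecessors for op1 (invoked 1): W1 increments from zero → (0, 1, 0, 0)
op2 (invocation 3): componentwise max over VC(op1)=(0, 1, 0, 0), +1 at W1, giving (0, 2, 0, 0)
op3 (invocation 5): componentwise max over VC(op4)=(0, 0, 1, 0), +1 at W0, giving (1, 0, 1, 0)
op5 (invocation 8): componentwise max over VC(op2)=(0, 2, 0, 0), +1 at W1, giving (0, 3, 0, 0)
op6 (invocation 9): componentwise max over VC(op5)=(0, 3, 0, 0), +1 at W3, giving (0, 3, 0, 1)
op7 (invocation 12): componentwise max over VC(op5)=(0, 3, 0, 0), VC(op6)=(0, 3, 0, 1), +1 at W3, giving (0, 3, 0, 2)
target: VC(op3) = (1, 0, 1, 0)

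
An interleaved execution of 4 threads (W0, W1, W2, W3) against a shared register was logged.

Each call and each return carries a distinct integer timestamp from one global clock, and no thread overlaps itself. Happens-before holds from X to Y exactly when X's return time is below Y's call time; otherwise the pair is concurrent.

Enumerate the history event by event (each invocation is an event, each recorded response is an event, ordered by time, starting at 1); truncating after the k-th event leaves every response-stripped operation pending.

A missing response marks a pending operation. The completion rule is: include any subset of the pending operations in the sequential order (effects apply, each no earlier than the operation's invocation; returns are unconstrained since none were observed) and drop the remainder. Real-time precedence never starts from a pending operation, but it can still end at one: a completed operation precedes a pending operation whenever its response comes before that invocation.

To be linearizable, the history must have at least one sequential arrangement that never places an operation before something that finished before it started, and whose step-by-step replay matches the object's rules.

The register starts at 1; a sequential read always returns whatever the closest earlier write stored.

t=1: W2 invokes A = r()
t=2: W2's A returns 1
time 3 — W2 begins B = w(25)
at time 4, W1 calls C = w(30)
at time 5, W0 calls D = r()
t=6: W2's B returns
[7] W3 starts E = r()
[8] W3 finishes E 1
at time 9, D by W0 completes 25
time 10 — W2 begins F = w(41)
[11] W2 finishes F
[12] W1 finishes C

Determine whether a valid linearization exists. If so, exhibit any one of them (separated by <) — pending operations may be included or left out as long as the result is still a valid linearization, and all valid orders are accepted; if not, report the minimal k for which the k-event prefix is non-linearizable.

the violation lands at event 8, E's response at time 8: events 1..7 linearize, events 1..8 do not
a single order respects real time; the 3 completed register operations fail replay along it
no escape via the 2 pending operations (C, D): every completion choice fails
sample order A, B, E (pending dropped) stalls at step 3 — E r() → 1 has no legal effect

not linearizable — minimal violating prefix: 8 events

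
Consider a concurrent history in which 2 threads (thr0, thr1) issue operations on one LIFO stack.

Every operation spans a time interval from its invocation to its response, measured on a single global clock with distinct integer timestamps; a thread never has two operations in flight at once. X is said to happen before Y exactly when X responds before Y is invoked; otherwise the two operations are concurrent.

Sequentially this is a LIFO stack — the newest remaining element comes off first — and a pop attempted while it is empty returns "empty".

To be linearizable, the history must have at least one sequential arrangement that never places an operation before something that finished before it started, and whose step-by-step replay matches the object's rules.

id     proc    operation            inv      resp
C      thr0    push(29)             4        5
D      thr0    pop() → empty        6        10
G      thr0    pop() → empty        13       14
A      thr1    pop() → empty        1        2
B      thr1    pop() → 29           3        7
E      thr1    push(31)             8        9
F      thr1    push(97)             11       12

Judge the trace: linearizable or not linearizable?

through event 13 a valid linearization exists; event 14 (G responding at time 14) ends that
all 5 real-time-respecting orders fail — 7 completed LIFO stack operations, no legal replay
one such order, A, B, C, D, E, F, G, breaks at step 2 where B pop() → 29 is illegal
one such order, A, B, C, E, D, F, G, breaks at step 2 where B pop() → 29 is illegal

not linearizable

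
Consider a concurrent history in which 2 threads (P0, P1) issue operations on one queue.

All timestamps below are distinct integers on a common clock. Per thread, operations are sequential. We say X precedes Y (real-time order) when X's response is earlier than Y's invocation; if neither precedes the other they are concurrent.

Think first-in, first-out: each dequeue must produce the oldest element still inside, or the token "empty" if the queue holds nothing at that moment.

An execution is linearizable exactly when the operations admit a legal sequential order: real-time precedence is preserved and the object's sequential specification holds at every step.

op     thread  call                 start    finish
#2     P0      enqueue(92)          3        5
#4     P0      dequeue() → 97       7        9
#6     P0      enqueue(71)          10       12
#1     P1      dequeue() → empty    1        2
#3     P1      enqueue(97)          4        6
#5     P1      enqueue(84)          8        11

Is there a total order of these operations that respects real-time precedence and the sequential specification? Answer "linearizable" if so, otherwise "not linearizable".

linearizable

one valid linearization: #1, #3, #2, #4, #5, #6
1. #1 dequeue() → empty, leaving queue <>
2. #3 enqueue(97), leaving queue <97>
3. #2 enqueue(92), leaving queue <97,92>
4. #4 dequeue() → 97, leaving queue <92>
5. #5 enqueue(84), leaving queue <92,84>
6. #6 enqueue(71), leaving queue <92,84,71>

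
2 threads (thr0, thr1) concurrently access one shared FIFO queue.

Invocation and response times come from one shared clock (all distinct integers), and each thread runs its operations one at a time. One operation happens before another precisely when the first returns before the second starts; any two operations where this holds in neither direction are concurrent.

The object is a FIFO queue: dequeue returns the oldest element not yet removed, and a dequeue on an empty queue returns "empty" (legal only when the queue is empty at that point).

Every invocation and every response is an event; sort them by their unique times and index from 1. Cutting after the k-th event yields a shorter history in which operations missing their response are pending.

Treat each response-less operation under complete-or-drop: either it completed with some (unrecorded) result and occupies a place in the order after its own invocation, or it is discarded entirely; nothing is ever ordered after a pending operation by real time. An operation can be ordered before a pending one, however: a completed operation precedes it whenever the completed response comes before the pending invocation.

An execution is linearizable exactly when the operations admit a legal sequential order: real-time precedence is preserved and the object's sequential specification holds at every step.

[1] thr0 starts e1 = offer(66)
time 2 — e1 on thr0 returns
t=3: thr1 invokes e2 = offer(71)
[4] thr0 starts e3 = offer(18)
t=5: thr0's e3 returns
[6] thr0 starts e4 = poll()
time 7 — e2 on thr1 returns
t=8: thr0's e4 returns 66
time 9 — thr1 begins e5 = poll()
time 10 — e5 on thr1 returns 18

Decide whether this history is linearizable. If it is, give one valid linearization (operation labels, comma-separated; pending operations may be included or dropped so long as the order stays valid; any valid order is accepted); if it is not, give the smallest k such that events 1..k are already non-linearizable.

linearizable — witness: e1, e3, e2, e4, e5

after step 1 (e1 offer(66)): queue <66>
after step 2 (e3 offer(18)): queue <66,18>
after step 3 (e2 offer(71)): queue <66,18,71>
after step 4 (e4 poll() → 66): queue <18,71>
after step 5 (e5 poll() → 18): queue <71>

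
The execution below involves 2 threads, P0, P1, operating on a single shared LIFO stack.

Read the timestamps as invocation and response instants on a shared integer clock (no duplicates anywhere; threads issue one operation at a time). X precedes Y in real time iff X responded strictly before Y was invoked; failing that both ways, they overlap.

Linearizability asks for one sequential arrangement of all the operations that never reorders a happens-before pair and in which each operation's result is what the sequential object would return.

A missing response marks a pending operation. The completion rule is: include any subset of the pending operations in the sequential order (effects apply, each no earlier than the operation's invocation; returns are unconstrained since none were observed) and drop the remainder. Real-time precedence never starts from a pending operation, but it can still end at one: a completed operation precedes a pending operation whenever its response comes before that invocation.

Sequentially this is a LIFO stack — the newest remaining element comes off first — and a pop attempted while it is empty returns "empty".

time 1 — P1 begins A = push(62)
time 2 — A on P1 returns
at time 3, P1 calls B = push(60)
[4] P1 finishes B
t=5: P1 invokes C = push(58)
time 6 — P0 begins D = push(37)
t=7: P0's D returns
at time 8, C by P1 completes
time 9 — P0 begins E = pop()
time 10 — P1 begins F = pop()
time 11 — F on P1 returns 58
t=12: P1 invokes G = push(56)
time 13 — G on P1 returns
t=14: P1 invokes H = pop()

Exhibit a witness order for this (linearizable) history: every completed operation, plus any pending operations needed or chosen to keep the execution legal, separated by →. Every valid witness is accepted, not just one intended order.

1. A push(62), leaving stack <62>
2. B push(60), leaving stack <62,60>
3. C push(58), leaving stack <62,60,58>
4. D push(37), leaving stack <62,60,58,37>
5. E pop() (pending, included), leaving stack <62,60,58>
6. F pop() → 58, leaving stack <62,60>
7. G push(56), leaving stack <62,60,56>

A → B → C → D → E → F → G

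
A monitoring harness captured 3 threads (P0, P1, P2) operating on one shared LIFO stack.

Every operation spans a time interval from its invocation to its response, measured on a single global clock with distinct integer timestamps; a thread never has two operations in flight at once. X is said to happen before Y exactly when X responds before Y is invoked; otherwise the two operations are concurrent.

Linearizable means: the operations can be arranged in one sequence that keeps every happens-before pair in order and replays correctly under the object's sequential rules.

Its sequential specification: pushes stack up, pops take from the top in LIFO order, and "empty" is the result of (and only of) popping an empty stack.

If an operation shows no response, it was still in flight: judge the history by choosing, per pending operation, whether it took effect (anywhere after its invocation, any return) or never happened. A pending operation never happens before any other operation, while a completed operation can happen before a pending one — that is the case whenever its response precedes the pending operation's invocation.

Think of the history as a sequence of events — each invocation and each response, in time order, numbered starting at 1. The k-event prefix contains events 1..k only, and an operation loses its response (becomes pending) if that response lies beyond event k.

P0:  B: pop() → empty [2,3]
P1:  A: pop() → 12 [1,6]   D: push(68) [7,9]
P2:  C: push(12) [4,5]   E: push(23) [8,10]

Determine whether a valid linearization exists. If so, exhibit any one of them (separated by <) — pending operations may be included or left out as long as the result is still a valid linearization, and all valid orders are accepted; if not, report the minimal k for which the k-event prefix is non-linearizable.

1. B pop() → empty, leaving stack <>
2. C push(12), leaving stack <12>
3. A pop() → 12, leaving stack <>
4. D push(68), leaving stack <68>
5. E push(23), leaving stack <68,23>

linearizable — witness: B < C < A < D < E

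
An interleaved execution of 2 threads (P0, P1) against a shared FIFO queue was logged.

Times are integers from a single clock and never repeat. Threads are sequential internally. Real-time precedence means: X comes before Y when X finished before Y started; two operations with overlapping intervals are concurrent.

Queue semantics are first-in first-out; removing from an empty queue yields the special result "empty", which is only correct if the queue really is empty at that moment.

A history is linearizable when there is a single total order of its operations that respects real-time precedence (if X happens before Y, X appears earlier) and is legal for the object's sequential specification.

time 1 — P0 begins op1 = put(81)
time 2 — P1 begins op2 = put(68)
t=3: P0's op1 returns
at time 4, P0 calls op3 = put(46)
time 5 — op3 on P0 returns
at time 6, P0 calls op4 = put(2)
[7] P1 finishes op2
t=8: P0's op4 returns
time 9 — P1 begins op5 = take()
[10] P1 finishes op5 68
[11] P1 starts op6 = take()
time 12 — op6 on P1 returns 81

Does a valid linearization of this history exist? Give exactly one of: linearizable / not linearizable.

linearizable

a witness: op2, op1, op3, op4, op5, op6
1. op2 put(68), leaving queue <68>
2. op1 put(81), leaving queue <68,81>
3. op3 put(46), leaving queue <68,81,46>
4. op4 put(2), leaving queue <68,81,46,2>
5. op5 take() → 68, leaving queue <81,46,2>
6. op6 take() → 81, leaving queue <46,2>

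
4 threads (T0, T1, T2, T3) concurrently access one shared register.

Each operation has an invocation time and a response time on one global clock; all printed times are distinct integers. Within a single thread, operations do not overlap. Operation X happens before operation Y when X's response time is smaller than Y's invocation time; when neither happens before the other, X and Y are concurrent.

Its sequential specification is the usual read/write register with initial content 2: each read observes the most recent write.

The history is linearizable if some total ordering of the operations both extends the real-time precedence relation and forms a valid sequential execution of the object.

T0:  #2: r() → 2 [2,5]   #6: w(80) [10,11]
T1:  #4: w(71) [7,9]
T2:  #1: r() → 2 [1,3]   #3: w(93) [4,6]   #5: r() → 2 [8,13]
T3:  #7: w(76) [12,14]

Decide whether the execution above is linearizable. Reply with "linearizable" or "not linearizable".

already the first 13 events (up to #5's response at time 13) admit no linearization; the first 12 still do
no legal order exists: 9 real-time-consistent candidates over 6 completed register operations, all rejected
every completion of the 1 pending operation (#7) was checked; none linearizes
for example #1, #2, #3, #4, #5, #6 (pending dropped) fails at step 5: #5 r() → 2 is not legal there
for example #1, #2, #3, #4, #6, #5 (pending dropped) fails at step 6: #5 r() → 2 is not legal there

not linearizable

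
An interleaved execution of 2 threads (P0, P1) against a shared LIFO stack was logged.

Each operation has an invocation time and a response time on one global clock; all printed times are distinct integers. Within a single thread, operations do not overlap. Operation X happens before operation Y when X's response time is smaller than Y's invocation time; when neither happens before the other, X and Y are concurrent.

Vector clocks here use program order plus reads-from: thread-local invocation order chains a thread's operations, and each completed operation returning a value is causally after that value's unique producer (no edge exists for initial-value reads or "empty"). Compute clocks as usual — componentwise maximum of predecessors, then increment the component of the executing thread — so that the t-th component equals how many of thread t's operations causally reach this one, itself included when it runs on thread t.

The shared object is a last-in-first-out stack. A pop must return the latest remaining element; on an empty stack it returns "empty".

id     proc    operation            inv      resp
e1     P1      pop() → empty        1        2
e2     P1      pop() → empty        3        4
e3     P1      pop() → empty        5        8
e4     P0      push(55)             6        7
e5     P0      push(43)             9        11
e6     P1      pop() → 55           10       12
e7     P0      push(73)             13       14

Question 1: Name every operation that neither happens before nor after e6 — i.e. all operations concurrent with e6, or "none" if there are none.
e5

e6 spans [10,12]: anything still running between times 10 and 12 counts as concurrent
e1 [1,2]: before
e2 [3,4]: before
e3 [5,8]: before
e4 [6,7]: before
e5 [9,11]: concurrent
e7 [13,14]: after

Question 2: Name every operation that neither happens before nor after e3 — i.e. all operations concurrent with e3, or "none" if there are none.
e4

concurrent with e3 ([5,8]): every op whose interval crosses 5..8
e1 [1,2]: before
e2 [3,4]: before
e4 [6,7]: concurrent
e5 [9,11]: after
e6 [10,12]: after
e7 [13,14]: after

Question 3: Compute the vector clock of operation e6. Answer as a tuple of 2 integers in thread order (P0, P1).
(1, 4)

e1 (invocation 1): nothing precedes it; P1's component alone gives (0, 1)
e4 (invocation 6): nothing precedes it; P0's component alone gives (1, 0)
merge at e2 (invoked 3): VC(e1)=(0, 1), own-thread bump on P1 → (0, 2)
merge at e5 (invoked 9): VC(e4)=(1, 0), own-thread bump on P0 → (2, 0)
merge at e3 (invoked 5): VC(e2)=(0, 2), own-thread bump on P1 → (0, 3)
merge at e7 (invoked 13): VC(e5)=(2, 0), own-thread bump on P0 → (3, 0)
merge at e6 (invoked 10): VC(e3)=(0, 3), VC(e4)=(1, 0), own-thread bump on P1 → (1, 4)
target: VC(e6) = (1, 4)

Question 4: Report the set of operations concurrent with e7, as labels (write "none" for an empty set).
none

overlap test against e7 [13,14]: concurrent iff the interval meets 13..14
e1 [1,2]: before
e2 [3,4]: before
e3 [5,8]: before
e4 [6,7]: before
e5 [9,11]: before
e6 [10,12]: before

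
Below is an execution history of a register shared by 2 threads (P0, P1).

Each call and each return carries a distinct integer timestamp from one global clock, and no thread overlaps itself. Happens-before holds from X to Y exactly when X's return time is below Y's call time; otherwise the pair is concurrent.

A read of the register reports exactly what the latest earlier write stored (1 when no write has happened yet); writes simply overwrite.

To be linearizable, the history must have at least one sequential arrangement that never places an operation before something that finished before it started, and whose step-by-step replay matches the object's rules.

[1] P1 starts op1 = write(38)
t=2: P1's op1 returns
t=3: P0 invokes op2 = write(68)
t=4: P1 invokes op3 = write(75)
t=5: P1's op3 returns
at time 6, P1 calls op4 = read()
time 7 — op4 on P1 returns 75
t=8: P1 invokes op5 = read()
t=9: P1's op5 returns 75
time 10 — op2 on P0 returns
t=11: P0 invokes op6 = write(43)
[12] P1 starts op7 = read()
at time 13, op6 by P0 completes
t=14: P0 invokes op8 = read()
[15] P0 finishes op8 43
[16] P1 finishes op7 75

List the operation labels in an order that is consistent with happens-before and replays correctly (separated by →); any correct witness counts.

op1 → op2 → op3 → op4 → op5 → op7 → op6 → op8

1. op1 write(38), leaving value 38
2. op2 write(68), leaving value 68
3. op3 write(75), leaving value 75
4. op4 read() → 75, leaving value 75
5. op5 read() → 75, leaving value 75
6. op7 read() → 75, leaving value 75
7. op6 write(43), leaving value 43
8. op8 read() → 43, leaving value 43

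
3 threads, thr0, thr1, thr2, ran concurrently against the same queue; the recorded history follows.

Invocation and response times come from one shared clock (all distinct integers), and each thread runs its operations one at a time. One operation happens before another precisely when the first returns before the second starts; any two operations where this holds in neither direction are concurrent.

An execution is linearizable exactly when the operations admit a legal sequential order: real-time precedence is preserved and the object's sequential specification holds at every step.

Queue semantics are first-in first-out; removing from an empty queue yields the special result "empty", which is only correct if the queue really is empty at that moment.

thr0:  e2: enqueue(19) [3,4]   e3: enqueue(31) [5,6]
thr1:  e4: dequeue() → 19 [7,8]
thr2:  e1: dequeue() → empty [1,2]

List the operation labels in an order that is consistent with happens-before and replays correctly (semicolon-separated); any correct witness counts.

step 1: e1 dequeue() → empty — queue <>
step 2: e2 enqueue(19) — queue <19>
step 3: e3 enqueue(31) — queue <19,31>
step 4: e4 dequeue() → 19 — queue <31>

e1; e2; e3; e4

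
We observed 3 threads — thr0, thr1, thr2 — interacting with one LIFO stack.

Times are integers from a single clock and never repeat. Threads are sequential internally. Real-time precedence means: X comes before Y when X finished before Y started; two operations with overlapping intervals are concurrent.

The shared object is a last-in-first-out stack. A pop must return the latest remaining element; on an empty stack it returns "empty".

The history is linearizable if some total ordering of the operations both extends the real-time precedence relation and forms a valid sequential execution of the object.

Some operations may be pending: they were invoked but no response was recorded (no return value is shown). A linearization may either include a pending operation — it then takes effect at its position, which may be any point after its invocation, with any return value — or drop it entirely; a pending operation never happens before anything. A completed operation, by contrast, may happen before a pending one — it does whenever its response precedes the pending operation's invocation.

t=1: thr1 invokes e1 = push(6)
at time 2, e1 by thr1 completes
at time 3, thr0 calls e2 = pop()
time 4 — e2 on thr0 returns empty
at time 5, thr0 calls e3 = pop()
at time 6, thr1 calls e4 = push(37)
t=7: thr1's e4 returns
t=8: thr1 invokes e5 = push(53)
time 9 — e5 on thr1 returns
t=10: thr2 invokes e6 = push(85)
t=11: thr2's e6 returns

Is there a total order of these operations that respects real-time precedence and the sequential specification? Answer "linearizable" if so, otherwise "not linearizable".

not linearizable

the violation lands at event 4, e2's response at time 4: events 1..3 linearize, events 1..4 do not
exactly one order of the 2 completed ops respects real time; the LIFO stack replay fails
one such order, e1, e2, breaks at step 2 where e2 pop() → empty is illegal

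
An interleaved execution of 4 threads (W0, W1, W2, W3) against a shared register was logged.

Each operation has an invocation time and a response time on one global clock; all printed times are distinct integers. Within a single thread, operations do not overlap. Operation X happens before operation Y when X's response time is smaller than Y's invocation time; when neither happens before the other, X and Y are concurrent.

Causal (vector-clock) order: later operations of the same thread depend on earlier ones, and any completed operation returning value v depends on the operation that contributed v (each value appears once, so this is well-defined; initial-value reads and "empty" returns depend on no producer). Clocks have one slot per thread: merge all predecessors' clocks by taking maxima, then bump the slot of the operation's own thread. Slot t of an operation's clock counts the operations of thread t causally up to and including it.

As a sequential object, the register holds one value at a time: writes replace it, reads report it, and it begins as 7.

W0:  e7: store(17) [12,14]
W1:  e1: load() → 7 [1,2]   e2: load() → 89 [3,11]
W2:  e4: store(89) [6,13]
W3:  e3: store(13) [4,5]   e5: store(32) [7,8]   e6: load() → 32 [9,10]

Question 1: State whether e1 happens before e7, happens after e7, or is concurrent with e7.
before

e1 spans [1,2], e7 spans [12,14]
resp(e1)=2 < inv(e7)=12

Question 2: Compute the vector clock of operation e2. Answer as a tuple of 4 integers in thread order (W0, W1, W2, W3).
(0, 2, 1, 0)

VC(e3, invoked at 4): no causal predecessors; +1 on W3 → (0, 0, 0, 1)
VC(e4, invoked at 6): no causal predecessors; +1 on W2 → (0, 0, 1, 0)
VC(e1, invoked at 1): no causal predecessors; +1 on W1 → (0, 1, 0, 0)
VC(e7, invoked at 12): no causal predecessors; +1 on W0 → (1, 0, 0, 0)
e5 (invocation 7): componentwise max over VC(e3)=(0, 0, 0, 1), +1 at W3, giving (0, 0, 0, 2)
e6 (invocation 9): componentwise max over VC(e5)=(0, 0, 0, 2), +1 at W3, giving (0, 0, 0, 3)
e2 (invocation 3): componentwise max over VC(e1)=(0, 1, 0, 0), VC(e4)=(0, 0, 1, 0), +1 at W1, giving (0, 2, 1, 0)
target: VC(e2) = (0, 2, 1, 0)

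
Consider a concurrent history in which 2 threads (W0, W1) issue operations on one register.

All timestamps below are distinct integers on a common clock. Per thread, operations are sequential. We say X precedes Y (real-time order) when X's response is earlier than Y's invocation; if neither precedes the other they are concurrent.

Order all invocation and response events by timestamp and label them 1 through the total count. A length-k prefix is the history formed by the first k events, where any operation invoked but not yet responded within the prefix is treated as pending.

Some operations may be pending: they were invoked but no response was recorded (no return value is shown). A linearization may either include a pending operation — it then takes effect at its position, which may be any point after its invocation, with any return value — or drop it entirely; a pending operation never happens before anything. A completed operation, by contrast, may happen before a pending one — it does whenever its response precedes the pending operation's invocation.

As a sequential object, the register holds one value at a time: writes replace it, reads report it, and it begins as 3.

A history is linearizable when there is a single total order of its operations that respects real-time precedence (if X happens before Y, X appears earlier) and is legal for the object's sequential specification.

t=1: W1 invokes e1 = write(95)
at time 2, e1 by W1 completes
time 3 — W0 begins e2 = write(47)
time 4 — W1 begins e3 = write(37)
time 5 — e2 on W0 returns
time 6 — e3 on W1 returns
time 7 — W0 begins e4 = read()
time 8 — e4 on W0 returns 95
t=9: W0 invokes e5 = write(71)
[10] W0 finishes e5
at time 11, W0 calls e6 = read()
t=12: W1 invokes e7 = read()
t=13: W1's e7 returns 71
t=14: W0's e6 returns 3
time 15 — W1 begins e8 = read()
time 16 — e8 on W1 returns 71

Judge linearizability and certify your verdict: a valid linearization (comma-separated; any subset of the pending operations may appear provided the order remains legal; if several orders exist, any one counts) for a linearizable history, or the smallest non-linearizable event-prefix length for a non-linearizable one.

not linearizable — minimal violating prefix: 8 events

through event 7 a valid linearization exists; event 8 (e4 responding at time 8) ends that
no legal order exists: 2 real-time-consistent candidates over 4 completed register operations, all rejected
one such order, e1, e2, e3, e4, breaks at step 4 where e4 read() → 95 is illegal
one such order, e1, e3, e2, e4, breaks at step 4 where e4 read() → 95 is illegal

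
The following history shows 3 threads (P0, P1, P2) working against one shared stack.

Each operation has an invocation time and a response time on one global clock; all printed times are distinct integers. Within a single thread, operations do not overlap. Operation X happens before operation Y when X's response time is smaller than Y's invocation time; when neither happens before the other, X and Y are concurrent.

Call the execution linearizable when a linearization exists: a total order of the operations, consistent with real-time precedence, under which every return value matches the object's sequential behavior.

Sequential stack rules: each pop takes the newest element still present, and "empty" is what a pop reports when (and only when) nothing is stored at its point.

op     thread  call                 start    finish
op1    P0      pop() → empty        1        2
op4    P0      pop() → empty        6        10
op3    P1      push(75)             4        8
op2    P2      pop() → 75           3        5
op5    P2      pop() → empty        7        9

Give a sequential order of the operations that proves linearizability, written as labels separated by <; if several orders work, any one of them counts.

step 1: op1 pop() → empty — stack <>
step 2: op3 push(75) — stack <75>
step 3: op2 pop() → 75 — stack <>
step 4: op4 pop() → empty — stack <>
step 5: op5 pop() → empty — stack <>

op1 < op3 < op2 < op4 < op5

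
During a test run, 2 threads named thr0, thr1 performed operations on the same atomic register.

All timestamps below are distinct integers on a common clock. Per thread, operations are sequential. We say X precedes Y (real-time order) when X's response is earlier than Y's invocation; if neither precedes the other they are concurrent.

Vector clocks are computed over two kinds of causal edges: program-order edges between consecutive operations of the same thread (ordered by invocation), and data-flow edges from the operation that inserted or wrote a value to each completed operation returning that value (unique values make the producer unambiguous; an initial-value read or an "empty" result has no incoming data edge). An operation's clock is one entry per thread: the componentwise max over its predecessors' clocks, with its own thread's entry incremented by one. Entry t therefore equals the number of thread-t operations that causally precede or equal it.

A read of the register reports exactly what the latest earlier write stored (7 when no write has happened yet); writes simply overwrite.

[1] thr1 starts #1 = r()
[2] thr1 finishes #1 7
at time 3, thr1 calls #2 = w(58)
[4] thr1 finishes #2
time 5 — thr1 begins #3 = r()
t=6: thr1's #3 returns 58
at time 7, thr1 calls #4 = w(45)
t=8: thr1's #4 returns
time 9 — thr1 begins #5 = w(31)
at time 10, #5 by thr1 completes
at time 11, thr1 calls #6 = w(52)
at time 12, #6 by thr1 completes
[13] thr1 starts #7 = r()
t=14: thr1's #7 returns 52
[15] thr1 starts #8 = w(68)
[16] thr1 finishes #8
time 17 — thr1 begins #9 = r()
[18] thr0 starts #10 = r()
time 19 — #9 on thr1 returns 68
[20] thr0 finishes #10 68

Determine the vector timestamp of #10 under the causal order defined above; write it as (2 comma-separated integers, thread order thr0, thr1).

(1, 8)

no predecessors for #1 (invoked 1): thr1 increments from zero → (0, 1)
#2, invoked 3, takes VC(#1)=(0, 1) under max, adds 1 for thr1 → (0, 2)
#3, invoked 5, takes VC(#2)=(0, 2) under max, adds 1 for thr1 → (0, 3)
#4, invoked 7, takes VC(#3)=(0, 3) under max, adds 1 for thr1 → (0, 4)
#5, invoked 9, takes VC(#4)=(0, 4) under max, adds 1 for thr1 → (0, 5)
#6, invoked 11, takes VC(#5)=(0, 5) under max, adds 1 for thr1 → (0, 6)
#7, invoked 13, takes VC(#6)=(0, 6) under max, adds 1 for thr1 → (0, 7)
#8, invoked 15, takes VC(#7)=(0, 7) under max, adds 1 for thr1 → (0, 8)
#9, invoked 17, takes VC(#8)=(0, 8) under max, adds 1 for thr1 → (0, 9)
#10, invoked 18, takes VC(#8)=(0, 8) under max, adds 1 for thr0 → (1, 8)
target: VC(#10) = (1, 8)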